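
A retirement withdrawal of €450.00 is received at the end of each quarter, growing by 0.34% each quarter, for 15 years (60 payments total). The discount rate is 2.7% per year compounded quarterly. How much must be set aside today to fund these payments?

€24,347.98

Periodic rate r = 0.027/4 per quarter; n is counted in quarters.
Growing ordinary annuity: PV = PMT₁ × [1 − ((1+g)/(1+r))^n] / (r − g) = 450 × [1 − ((1+0.0034)/(1+r))^60] / (r − 0.0034) = €24,347.98.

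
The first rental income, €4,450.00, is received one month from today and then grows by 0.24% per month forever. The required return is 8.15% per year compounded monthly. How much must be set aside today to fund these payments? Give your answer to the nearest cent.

€1,013,282.73

Periodic rate r = 0.0815/12 per month.
Growing perpetuity (Gordon): PV = PMT₁ / (r − g) = 4,450 / (r − 0.0024) = €1,013,282.73.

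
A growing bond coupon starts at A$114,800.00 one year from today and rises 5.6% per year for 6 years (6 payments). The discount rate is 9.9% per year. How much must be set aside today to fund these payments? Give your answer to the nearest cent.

A$568,551.02

Periodic rate r = 0.099 per year.
Growing ordinary annuity: PV = PMT₁ × [1 − ((1+g)/(1+r))^n] / (r − g) = 114,800 × [1 − ((1+0.056)/(1+r))^6] / (r − 0.056) = A$568,551.02.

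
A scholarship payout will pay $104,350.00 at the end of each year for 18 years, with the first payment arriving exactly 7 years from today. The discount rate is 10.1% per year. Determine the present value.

$477,395.35

Ordinary annuity of 18 payments, first payment at period 7.
Periodic rate r = 0.101 per year.
The ordinary-annuity PV formula values the stream one period before the first payment (period 6); discount that back 6 periods:
PV₀ = 104,350 × [1 − (1+r)^−18] / r × (1+r)^−6 = $477,395.35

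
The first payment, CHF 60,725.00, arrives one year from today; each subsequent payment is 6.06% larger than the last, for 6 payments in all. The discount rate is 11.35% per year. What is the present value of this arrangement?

Periodic rate r = 0.1135 per year.
Growing ordinary annuity: PV = PMT₁ × [1 − ((1+g)/(1+r))^n] / (r − g) = 60,725 × [1 − ((1+0.0606)/(1+r))^6] / (r − 0.0606) = CHF 290,724.36.

CHF 290,724.36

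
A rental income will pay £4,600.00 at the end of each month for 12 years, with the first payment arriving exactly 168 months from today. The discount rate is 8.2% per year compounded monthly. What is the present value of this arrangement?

Ordinary annuity of 144 payments, first payment at period 168.
Periodic rate r = 0.082/12 per month; n is counted in months.
The ordinary-annuity PV formula values the stream one period before the first payment (period 167); discount that back 167 periods:
PV₀ = 4,600 × [1 − (1+r)^−144] / r × (1+r)^−167 = £134,909.53

£134,909.53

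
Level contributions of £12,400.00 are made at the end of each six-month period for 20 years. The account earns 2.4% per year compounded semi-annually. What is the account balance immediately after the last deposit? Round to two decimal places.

£631,845.72

This is an ordinary annuity: 40 deposits of £12,400.00 at the end of each six-month period.
Periodic rate r = 0.024/2 per half-year; n is counted in half-years.
FV = PMT × [((1+r)^n − 1)/r] = 12,400 × [(1+r)^40 − 1] / r = £631,845.72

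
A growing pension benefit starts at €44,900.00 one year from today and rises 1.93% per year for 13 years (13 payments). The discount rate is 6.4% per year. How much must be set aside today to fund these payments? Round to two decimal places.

Periodic rate r = 0.064 per year.
Growing ordinary annuity: PV = PMT₁ × [1 − ((1+g)/(1+r))^n] / (r − g) = 44,900 × [1 − ((1+0.0193)/(1+r))^13] / (r − 0.0193) = €429,532.36.

€429,532.36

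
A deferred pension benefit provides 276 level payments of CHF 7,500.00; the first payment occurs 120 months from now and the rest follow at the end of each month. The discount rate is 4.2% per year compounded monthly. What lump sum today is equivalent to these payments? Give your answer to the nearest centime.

CHF 874,871.35

Ordinary annuity of 276 payments, first payment at period 120.
Periodic rate r = 0.042/12 per month; n is counted in months.
The ordinary-annuity PV formula values the stream one period before the first payment (period 119); discount that back 119 periods:
PV₀ = 7,500 × [1 − (1+r)^−276] / r × (1+r)^−119 = CHF 874,871.35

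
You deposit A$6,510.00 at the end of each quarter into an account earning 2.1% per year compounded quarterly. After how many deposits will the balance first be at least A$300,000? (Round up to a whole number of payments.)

Periodic rate r = 0.021/4 per quarter; n is counted in quarters.
Ordinary annuity FV: 300,000 = 6,510 × [((1+r)^n − 1)/r].
(1+r)^n = 1 + 300,000 × r / 6,510, so n = ln(1 + 300,000·r/6,510) / ln(1+r) = 41.38.
Round up to a whole number of payments: n = 42.

42 payments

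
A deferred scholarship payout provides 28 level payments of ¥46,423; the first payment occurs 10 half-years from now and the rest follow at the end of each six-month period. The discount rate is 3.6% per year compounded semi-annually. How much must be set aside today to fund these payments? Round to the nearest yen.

¥863,612

Ordinary annuity of 28 payments, first payment at period 10.
Periodic rate r = 0.036/2 per half-year; n is counted in half-years.
The ordinary-annuity PV formula values the stream one period before the first payment (period 9); discount that back 9 periods:
PV₀ = 46,423 × [1 − (1+r)^−28] / r × (1+r)^−9 = ¥863,612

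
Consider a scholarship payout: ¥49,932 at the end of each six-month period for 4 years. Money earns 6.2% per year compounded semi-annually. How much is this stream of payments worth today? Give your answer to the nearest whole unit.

¥349,033

This is an ordinary annuity: 8 payments of ¥49,932 at the end of each six-month period.
Periodic rate r = 0.062/2 per half-year; n is counted in half-years.
PV = PMT × [(1 − (1+r)^−n)/r] = 49,932 × [1 − (1+r)^−8] / r = ¥349,033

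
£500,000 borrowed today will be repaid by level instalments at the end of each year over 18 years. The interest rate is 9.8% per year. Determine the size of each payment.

£60,185.32

Level ordinary annuity; solve PV = PMT × [(1 − (1+r)^−n)/r] for PMT.
Periodic rate r = 0.098 per year.
With n = 18: PMT = 500,000 / ([(1 − (1+r)^−n)/r]) = £60,185.32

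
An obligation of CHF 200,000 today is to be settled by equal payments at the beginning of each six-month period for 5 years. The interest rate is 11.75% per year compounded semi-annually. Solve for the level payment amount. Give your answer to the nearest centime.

Level annuity due; solve PV = PMT × [(1 − (1+r)^−n)/r] × (1+r) for PMT.
Periodic rate r = 0.1175/2 per half-year; n is counted in half-years.
With n = 10: PMT = 200,000 / ([(1 − (1+r)^−n)/r] × (1+r)) = CHF 25,513.95

CHF 25,513.95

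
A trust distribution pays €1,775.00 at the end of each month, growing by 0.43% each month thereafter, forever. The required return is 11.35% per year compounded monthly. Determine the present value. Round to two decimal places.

Periodic rate r = 0.1135/12 per month.
Growing perpetuity (Gordon): PV = PMT₁ / (r − g) = 1,775 / (r − 0.0043) = €344,103.39.

€344,103.39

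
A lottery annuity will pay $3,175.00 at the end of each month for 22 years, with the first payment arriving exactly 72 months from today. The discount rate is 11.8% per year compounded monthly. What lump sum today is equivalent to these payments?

$149,008.24

Ordinary annuity of 264 payments, first payment at period 72.
Periodic rate r = 0.118/12 per month; n is counted in months.
The ordinary-annuity PV formula values the stream one period before the first payment (period 71); discount that back 71 periods:
PV₀ = 3,175 × [1 − (1+r)^−264] / r × (1+r)^−71 = $149,008.24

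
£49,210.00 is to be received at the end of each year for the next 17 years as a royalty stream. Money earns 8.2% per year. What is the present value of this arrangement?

This is an ordinary annuity: 17 payments of £49,210.00 at the end of each year.
Periodic rate r = 0.082 per year.
PV = PMT × [(1 − (1+r)^−n)/r] = 49,210 × [1 − (1+r)^−17] / r = £442,949.63

£442,949.63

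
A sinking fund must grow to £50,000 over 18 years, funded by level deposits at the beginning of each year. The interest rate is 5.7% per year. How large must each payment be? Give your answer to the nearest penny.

Level annuity due; solve FV = PMT × [((1+r)^n − 1)/r] × (1+r) for PMT.
Periodic rate r = 0.057 per year.
With n = 18: PMT = 50,000 / ([((1+r)^n − 1)/r] × (1+r)) = £1,574.60

£1,574.60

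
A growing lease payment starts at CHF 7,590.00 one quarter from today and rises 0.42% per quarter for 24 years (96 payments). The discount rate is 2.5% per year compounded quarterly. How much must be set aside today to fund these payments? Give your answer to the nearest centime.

CHF 658,310.49

Periodic rate r = 0.025/4 per quarter; n is counted in quarters.
Growing ordinary annuity: PV = PMT₁ × [1 − ((1+g)/(1+r))^n] / (r − g) = 7,590 × [1 − ((1+0.0042)/(1+r))^96] / (r − 0.0042) = CHF 658,310.49.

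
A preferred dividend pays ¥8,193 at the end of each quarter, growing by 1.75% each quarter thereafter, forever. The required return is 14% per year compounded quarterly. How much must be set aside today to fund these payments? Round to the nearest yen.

Periodic rate r = 0.14/4 per quarter.
Growing perpetuity (Gordon): PV = PMT₁ / (r − g) = 8,193 / (r − 0.0175) = ¥468,171.

¥468,171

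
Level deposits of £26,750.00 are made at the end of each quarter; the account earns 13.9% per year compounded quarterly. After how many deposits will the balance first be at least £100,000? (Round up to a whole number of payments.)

Periodic rate r = 0.139/4 per quarter; n is counted in quarters.
Ordinary annuity FV: 100,000 = 26,750 × [((1+r)^n − 1)/r].
(1+r)^n = 1 + 100,000 × r / 26,750, so n = ln(1 + 100,000·r/26,750) / ln(1+r) = 3.58.
Round up to a whole number of payments: n = 4.

4 payments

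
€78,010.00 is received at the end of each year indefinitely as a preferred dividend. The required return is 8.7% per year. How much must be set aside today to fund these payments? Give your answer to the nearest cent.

Periodic rate r = 0.087 per year.
Level perpetuity: PV = PMT / r = 78,010 / (0.087) = €896,666.67.

€896,666.67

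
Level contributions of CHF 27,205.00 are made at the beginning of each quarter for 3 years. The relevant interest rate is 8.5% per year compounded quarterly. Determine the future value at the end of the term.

CHF 375,259.73

This is an annuity due: 12 deposits of CHF 27,205.00 at the beginning of each quarter.
Periodic rate r = 0.085/4 per quarter; n is counted in quarters.
FV = PMT × [((1+r)^n − 1)/r] × (1+r) = 27,205 × [(1+r)^12 − 1] / r × (1+r) = CHF 375,259.73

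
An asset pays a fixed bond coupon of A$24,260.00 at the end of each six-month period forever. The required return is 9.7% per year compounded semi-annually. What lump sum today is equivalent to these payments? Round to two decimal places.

Periodic rate r = 0.097/2 per half-year.
Level perpetuity: PV = PMT / r = 24,260 / (0.097/2) = A$500,206.19.

A$500,206.19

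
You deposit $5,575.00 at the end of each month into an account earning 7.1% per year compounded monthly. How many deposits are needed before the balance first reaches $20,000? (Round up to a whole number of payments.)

Periodic rate r = 0.071/12 per month; n is counted in months.
Ordinary annuity FV: 20,000 = 5,575 × [((1+r)^n − 1)/r].
(1+r)^n = 1 + 20,000 × r / 5,575, so n = ln(1 + 20,000·r/5,575) / ln(1+r) = 3.56.
Round up to a whole number of payments: n = 4.

4 payments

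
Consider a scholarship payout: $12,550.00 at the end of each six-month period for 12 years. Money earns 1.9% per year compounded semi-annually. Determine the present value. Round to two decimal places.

This is an ordinary annuity: 24 payments of $12,550.00 at the end of each six-month period.
Periodic rate r = 0.019/2 per half-year; n is counted in half-years.
PV = PMT × [(1 − (1+r)^−n)/r] = 12,550 × [1 − (1+r)^−24] / r = $268,198.12

$268,198.12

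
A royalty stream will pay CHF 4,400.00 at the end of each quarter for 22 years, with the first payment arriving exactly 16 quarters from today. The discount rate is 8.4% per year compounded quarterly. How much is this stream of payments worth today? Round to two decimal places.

Ordinary annuity of 88 payments, first payment at period 16.
Periodic rate r = 0.084/4 per quarter; n is counted in quarters.
The ordinary-annuity PV formula values the stream one period before the first payment (period 15); discount that back 15 periods:
PV₀ = 4,400 × [1 − (1+r)^−88] / r × (1+r)^−15 = CHF 128,771.07

CHF 128,771.07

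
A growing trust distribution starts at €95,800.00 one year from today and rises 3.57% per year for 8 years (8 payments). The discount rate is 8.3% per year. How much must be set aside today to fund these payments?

Periodic rate r = 0.083 per year.
Growing ordinary annuity: PV = PMT₁ × [1 − ((1+g)/(1+r))^n] / (r − g) = 95,800 × [1 − ((1+0.0357)/(1+r))^8] / (r − 0.0357) = €608,439.56.

€608,439.56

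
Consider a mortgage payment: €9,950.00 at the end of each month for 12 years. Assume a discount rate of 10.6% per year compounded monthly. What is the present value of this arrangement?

This is an ordinary annuity: 144 payments of €9,950.00 at the end of each month.
Periodic rate r = 0.106/12 per month; n is counted in months.
PV = PMT × [(1 − (1+r)^−n)/r] = 9,950 × [1 − (1+r)^−144] / r = €808,945.99

€808,945.99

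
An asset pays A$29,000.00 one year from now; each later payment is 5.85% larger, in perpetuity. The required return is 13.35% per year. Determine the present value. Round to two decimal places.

A$386,666.67

Periodic rate r = 0.1335 per year.
Growing perpetuity (Gordon): PV = PMT₁ / (r − g) = 29,000 / (r − 0.0585) = A$386,666.67.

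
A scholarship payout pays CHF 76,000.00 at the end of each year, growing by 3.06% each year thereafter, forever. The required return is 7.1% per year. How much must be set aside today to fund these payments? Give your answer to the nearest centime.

Periodic rate r = 0.071 per year.
Growing perpetuity (Gordon): PV = PMT₁ / (r − g) = 76,000 / (r − 0.0306) = CHF 1,881,188.12.

CHF 1,881,188.12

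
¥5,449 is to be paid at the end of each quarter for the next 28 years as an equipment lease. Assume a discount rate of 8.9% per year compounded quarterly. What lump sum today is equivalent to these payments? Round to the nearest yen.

¥224,074

This is an ordinary annuity: 112 payments of ¥5,449 at the end of each quarter.
Periodic rate r = 0.089/4 per quarter; n is counted in quarters.
PV = PMT × [(1 − (1+r)^−n)/r] = 5,449 × [1 − (1+r)^−112] / r = ¥224,074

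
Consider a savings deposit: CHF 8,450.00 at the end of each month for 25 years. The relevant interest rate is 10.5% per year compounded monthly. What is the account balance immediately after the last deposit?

CHF 12,214,211.81

This is an ordinary annuity: 300 deposits of CHF 8,450.00 at the end of each month.
Periodic rate r = 0.105/12 per month; n is counted in months.
FV = PMT × [((1+r)^n − 1)/r] = 8,450 × [(1+r)^300 − 1] / r = CHF 12,214,211.81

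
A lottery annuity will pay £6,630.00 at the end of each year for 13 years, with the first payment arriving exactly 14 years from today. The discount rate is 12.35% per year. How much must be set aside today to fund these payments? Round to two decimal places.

Ordinary annuity of 13 payments, first payment at period 14.
Periodic rate r = 0.1235 per year.
The ordinary-annuity PV formula values the stream one period before the first payment (period 13); discount that back 13 periods:
PV₀ = 6,630 × [1 − (1+r)^−13] / r × (1+r)^−13 = £9,214.15

£9,214.15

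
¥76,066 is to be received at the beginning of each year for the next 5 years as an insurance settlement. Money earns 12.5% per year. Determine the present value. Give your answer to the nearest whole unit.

This is an annuity due: 5 payments of ¥76,066 at the beginning of each year.
Periodic rate r = 0.125 per year.
PV = PMT × [(1 − (1+r)^−n)/r] × (1+r) = 76,066 × [1 − (1+r)^−5] / r × (1+r) = ¥304,693

¥304,693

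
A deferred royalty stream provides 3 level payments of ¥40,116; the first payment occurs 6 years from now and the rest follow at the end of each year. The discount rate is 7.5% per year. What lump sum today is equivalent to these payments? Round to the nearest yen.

Ordinary annuity of 3 payments, first payment at period 6.
Periodic rate r = 0.075 per year.
The ordinary-annuity PV formula values the stream one period before the first payment (period 5); discount that back 5 periods:
PV₀ = 40,116 × [1 − (1+r)^−3] / r × (1+r)^−5 = ¥72,667

¥72,667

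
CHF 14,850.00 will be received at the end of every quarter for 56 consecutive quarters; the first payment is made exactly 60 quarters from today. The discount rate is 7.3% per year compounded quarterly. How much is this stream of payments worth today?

CHF 178,259.26

Ordinary annuity of 56 payments, first payment at period 60.
Periodic rate r = 0.073/4 per quarter; n is counted in quarters.
The ordinary-annuity PV formula values the stream one period before the first payment (period 59); discount that back 59 periods:
PV₀ = 14,850 × [1 − (1+r)^−56] / r × (1+r)^−59 = CHF 178,259.26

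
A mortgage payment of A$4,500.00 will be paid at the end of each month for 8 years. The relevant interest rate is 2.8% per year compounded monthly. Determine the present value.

This is an ordinary annuity: 96 payments of A$4,500.00 at the end of each month.
Periodic rate r = 0.028/12 per month; n is counted in months.
PV = PMT × [(1 − (1+r)^−n)/r] = 4,500 × [1 − (1+r)^−96] / r = A$386,632.82

A$386,632.82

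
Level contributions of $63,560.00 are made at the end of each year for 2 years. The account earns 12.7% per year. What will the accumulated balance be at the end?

This is an ordinary annuity: 2 deposits of $63,560.00 at the end of each year.
Periodic rate r = 0.127 per year.
FV = PMT × [((1+r)^n − 1)/r] = 63,560 × [(1+r)^2 − 1] / r = $135,192.12

$135,192.12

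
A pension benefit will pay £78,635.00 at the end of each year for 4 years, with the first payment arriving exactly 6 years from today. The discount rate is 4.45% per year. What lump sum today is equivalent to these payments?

Ordinary annuity of 4 payments, first payment at period 6.
Periodic rate r = 0.0445 per year.
The ordinary-annuity PV formula values the stream one period before the first payment (period 5); discount that back 5 periods:
PV₀ = 78,635 × [1 − (1+r)^−4] / r × (1+r)^−5 = £227,183.58

£227,183.58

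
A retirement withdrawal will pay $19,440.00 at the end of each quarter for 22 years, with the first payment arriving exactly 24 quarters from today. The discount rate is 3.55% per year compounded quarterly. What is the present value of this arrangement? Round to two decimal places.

$966,143.30

Ordinary annuity of 88 payments, first payment at period 24.
Periodic rate r = 0.0355/4 per quarter; n is counted in quarters.
The ordinary-annuity PV formula values the stream one period before the first payment (period 23); discount that back 23 periods:
PV₀ = 19,440 × [1 − (1+r)^−88] / r × (1+r)^−23 = $966,143.30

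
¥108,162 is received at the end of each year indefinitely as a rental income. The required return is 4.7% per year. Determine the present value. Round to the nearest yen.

Periodic rate r = 0.047 per year.
Level perpetuity: PV = PMT / r = 108,162 / (0.047) = ¥2,301,319.

¥2,301,319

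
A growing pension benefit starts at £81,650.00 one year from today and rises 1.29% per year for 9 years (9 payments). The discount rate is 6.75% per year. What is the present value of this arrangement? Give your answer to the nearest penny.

£563,129.73

Periodic rate r = 0.0675 per year.
Growing ordinary annuity: PV = PMT₁ × [1 − ((1+g)/(1+r))^n] / (r − g) = 81,650 × [1 − ((1+0.0129)/(1+r))^9] / (r − 0.0129) = £563,129.73.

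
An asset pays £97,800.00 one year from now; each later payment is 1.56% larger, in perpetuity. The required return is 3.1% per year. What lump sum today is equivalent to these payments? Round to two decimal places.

Periodic rate r = 0.031 per year.
Growing perpetuity (Gordon): PV = PMT₁ / (r − g) = 97,800 / (r − 0.0156) = £6,350,649.35.

£6,350,649.35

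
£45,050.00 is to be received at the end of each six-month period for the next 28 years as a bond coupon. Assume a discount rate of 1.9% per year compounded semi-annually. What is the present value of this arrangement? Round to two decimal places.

This is an ordinary annuity: 56 payments of £45,050.00 at the end of each six-month period.
Periodic rate r = 0.019/2 per half-year; n is counted in half-years.
PV = PMT × [(1 − (1+r)^−n)/r] = 45,050 × [1 − (1+r)^−56] / r = £1,949,451.55

£1,949,451.55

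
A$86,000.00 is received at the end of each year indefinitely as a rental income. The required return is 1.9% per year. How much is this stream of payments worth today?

A$4,526,315.79

Periodic rate r = 0.019 per year.
Level perpetuity: PV = PMT / r = 86,000 / (0.019) = A$4,526,315.79.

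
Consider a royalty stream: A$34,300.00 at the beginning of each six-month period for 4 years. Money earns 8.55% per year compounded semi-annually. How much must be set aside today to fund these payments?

A$238,094.45

This is an annuity due: 8 payments of A$34,300.00 at the beginning of each six-month period.
Periodic rate r = 0.0855/2 per half-year; n is counted in half-years.
PV = PMT × [(1 − (1+r)^−n)/r] × (1+r) = 34,300 × [1 − (1+r)^−8] / r × (1+r) = A$238,094.45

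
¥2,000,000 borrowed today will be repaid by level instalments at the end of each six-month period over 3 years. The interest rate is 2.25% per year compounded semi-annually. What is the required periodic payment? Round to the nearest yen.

Level ordinary annuity; solve PV = PMT × [(1 − (1+r)^−n)/r] for PMT.
Periodic rate r = 0.0225/2 per half-year; n is counted in half-years.
With n = 6: PMT = 2,000,000 / ([(1 − (1+r)^−n)/r]) = ¥346,581

¥346,581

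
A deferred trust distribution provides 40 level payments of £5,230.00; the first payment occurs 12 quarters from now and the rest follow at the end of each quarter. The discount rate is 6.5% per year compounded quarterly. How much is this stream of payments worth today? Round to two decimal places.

Ordinary annuity of 40 payments, first payment at period 12.
Periodic rate r = 0.065/4 per quarter; n is counted in quarters.
The ordinary-annuity PV formula values the stream one period before the first payment (period 11); discount that back 11 periods:
PV₀ = 5,230 × [1 − (1+r)^−40] / r × (1+r)^−11 = £128,096.27

£128,096.27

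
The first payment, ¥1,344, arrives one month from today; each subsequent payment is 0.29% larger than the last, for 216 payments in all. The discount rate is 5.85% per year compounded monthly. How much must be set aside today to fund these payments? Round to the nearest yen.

Periodic rate r = 0.0585/12 per month; n is counted in months.
Growing ordinary annuity: PV = PMT₁ × [1 − ((1+g)/(1+r))^n] / (r − g) = 1,344 × [1 − ((1+0.0029)/(1+r))^216] / (r − 0.0029) = ¥235,589.

¥235,589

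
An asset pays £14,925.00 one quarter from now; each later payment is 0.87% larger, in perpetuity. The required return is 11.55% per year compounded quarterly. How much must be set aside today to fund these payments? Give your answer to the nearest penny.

Periodic rate r = 0.1155/4 per quarter.
Growing perpetuity (Gordon): PV = PMT₁ / (r − g) = 14,925 / (r − 0.0087) = £739,776.95.

£739,776.95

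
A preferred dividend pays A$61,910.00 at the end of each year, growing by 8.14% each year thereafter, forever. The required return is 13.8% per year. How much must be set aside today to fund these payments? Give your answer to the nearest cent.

A$1,093,816.25

Periodic rate r = 0.138 per year.
Growing perpetuity (Gordon): PV = PMT₁ / (r − g) = 61,910 / (r − 0.0814) = A$1,093,816.25.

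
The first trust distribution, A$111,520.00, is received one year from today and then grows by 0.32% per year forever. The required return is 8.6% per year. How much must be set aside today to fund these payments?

A$1,346,859.90

Periodic rate r = 0.086 per year.
Growing perpetuity (Gordon): PV = PMT₁ / (r − g) = 111,520 / (r − 0.0032) = A$1,346,859.90.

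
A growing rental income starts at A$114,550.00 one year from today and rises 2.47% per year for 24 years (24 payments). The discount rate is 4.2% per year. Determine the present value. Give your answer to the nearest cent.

Periodic rate r = 0.042 per year.
Growing ordinary annuity: PV = PMT₁ × [1 − ((1+g)/(1+r))^n] / (r − g) = 114,550 × [1 − ((1+0.0247)/(1+r))^24] / (r − 0.0247) = A$2,190,962.13.

A$2,190,962.13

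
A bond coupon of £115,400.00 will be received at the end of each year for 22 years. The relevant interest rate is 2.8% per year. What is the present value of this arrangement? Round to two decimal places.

£1,876,516.91

This is an ordinary annuity: 22 payments of £115,400.00 at the end of each year.
Periodic rate r = 0.028 per year.
PV = PMT × [(1 − (1+r)^−n)/r] = 115,400 × [1 − (1+r)^−22] / r = £1,876,516.91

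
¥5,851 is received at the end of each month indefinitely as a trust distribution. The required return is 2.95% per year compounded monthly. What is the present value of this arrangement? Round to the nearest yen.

¥2,380,068

Periodic rate r = 0.0295/12 per month.
Level perpetuity: PV = PMT / r = 5,851 / (0.0295/12) = ¥2,380,068.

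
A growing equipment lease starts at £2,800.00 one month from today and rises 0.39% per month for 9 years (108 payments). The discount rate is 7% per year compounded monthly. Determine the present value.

£271,727.58

Periodic rate r = 0.07/12 per month; n is counted in months.
Growing ordinary annuity: PV = PMT₁ × [1 − ((1+g)/(1+r))^n] / (r − g) = 2,800 × [1 − ((1+0.0039)/(1+r))^108] / (r − 0.0039) = £271,727.58.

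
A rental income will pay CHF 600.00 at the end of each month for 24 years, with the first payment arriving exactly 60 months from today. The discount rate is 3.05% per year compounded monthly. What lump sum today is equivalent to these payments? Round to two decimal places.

CHF 105,396.84

Ordinary annuity of 288 payments, first payment at period 60.
Periodic rate r = 0.0305/12 per month; n is counted in months.
The ordinary-annuity PV formula values the stream one period before the first payment (period 59); discount that back 59 periods:
PV₀ = 600 × [1 − (1+r)^−288] / r × (1+r)^−59 = CHF 105,396.84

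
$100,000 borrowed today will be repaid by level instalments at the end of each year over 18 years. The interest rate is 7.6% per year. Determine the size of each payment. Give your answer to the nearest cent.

Level ordinary annuity; solve PV = PMT × [(1 − (1+r)^−n)/r] for PMT.
Periodic rate r = 0.076 per year.
With n = 18: PMT = 100,000 / ([(1 − (1+r)^−n)/r]) = $10,375.91

$10,375.91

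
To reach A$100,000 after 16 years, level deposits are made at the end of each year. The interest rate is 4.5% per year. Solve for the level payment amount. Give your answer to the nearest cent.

Level ordinary annuity; solve FV = PMT × [((1+r)^n − 1)/r] for PMT.
Periodic rate r = 0.045 per year.
With n = 16: PMT = 100,000 / ([((1+r)^n − 1)/r]) = A$4,401.54

A$4,401.54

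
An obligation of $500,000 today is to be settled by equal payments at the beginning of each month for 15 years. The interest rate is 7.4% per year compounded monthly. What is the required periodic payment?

$4,578.46

Level annuity due; solve PV = PMT × [(1 − (1+r)^−n)/r] × (1+r) for PMT.
Periodic rate r = 0.074/12 per month; n is counted in months.
With n = 180: PMT = 500,000 / ([(1 − (1+r)^−n)/r] × (1+r)) = $4,578.46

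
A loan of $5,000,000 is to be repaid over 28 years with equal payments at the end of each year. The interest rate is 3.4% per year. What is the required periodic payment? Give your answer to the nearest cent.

$279,662.92

Level ordinary annuity; solve PV = PMT × [(1 − (1+r)^−n)/r] for PMT.
Periodic rate r = 0.034 per year.
With n = 28: PMT = 5,000,000 / ([(1 − (1+r)^−n)/r]) = $279,662.92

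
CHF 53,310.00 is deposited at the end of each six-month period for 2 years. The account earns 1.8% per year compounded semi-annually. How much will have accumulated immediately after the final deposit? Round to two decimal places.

CHF 216,136.05

This is an ordinary annuity: 4 deposits of CHF 53,310.00 at the end of each six-month period.
Periodic rate r = 0.018/2 per half-year; n is counted in half-years.
FV = PMT × [((1+r)^n − 1)/r] = 53,310 × [(1+r)^4 − 1] / r = CHF 216,136.05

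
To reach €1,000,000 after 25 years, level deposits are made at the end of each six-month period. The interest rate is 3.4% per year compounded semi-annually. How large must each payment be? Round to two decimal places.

€12,849.67

Level ordinary annuity; solve FV = PMT × [((1+r)^n − 1)/r] for PMT.
Periodic rate r = 0.034/2 per half-year; n is counted in half-years.
With n = 50: PMT = 1,000,000 / ([((1+r)^n − 1)/r]) = €12,849.67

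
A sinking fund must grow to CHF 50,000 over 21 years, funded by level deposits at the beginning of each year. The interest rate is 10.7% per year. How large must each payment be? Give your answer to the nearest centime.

CHF 648.30

Level annuity due; solve FV = PMT × [((1+r)^n − 1)/r] × (1+r) for PMT.
Periodic rate r = 0.107 per year.
With n = 21: PMT = 50,000 / ([((1+r)^n − 1)/r] × (1+r)) = CHF 648.30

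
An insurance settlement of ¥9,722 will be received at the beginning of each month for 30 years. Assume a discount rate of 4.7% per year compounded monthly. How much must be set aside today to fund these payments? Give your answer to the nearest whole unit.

This is an annuity due: 360 payments of ¥9,722 at the beginning of each month.
Periodic rate r = 0.047/12 per month; n is counted in months.
PV = PMT × [(1 − (1+r)^−n)/r] × (1+r) = 9,722 × [1 − (1+r)^−360] / r × (1+r) = ¥1,881,868

¥1,881,868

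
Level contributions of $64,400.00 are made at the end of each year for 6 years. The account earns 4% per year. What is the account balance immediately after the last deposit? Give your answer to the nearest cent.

This is an ordinary annuity: 6 deposits of $64,400.00 at the end of each year.
Periodic rate r = 0.04 per year.
FV = PMT × [((1+r)^n − 1)/r] = 64,400 × [(1+r)^6 − 1] / r = $427,163.62

$427,163.62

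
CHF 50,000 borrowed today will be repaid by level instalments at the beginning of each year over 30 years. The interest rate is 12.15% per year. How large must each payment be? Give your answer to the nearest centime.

Level annuity due; solve PV = PMT × [(1 − (1+r)^−n)/r] × (1+r) for PMT.
Periodic rate r = 0.1215 per year.
With n = 30: PMT = 50,000 / ([(1 − (1+r)^−n)/r] × (1+r)) = CHF 5,596.29

CHF 5,596.29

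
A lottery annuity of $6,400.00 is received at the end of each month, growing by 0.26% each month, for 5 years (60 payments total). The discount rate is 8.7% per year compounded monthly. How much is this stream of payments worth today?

Periodic rate r = 0.087/12 per month; n is counted in months.
Growing ordinary annuity: PV = PMT₁ × [1 − ((1+g)/(1+r))^n] / (r − g) = 6,400 × [1 − ((1+0.0026)/(1+r))^60] / (r − 0.0026) = $333,660.65.

$333,660.65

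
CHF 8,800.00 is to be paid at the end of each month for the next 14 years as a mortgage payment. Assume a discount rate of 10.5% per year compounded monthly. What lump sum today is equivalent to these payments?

This is an ordinary annuity: 168 payments of CHF 8,800.00 at the end of each month.
Periodic rate r = 0.105/12 per month; n is counted in months.
PV = PMT × [(1 − (1+r)^−n)/r] = 8,800 × [1 − (1+r)^−168] / r = CHF 772,991.66

CHF 772,991.66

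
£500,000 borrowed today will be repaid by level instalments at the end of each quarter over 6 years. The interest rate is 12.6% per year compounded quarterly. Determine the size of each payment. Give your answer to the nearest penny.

Level ordinary annuity; solve PV = PMT × [(1 − (1+r)^−n)/r] for PMT.
Periodic rate r = 0.126/4 per quarter; n is counted in quarters.
With n = 24: PMT = 500,000 / ([(1 − (1+r)^−n)/r]) = £30,002.80

£30,002.80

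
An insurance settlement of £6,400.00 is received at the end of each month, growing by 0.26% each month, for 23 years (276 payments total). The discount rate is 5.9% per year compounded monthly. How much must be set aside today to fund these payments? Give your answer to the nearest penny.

£1,301,529.61

Periodic rate r = 0.059/12 per month; n is counted in months.
Growing ordinary annuity: PV = PMT₁ × [1 − ((1+g)/(1+r))^n] / (r − g) = 6,400 × [1 − ((1+0.0026)/(1+r))^276] / (r − 0.0026) = £1,301,529.61.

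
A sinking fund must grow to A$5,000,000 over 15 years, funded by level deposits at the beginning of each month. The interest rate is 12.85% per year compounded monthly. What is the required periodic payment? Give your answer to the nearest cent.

Level annuity due; solve FV = PMT × [((1+r)^n − 1)/r] × (1+r) for PMT.
Periodic rate r = 0.1285/12 per month; n is counted in months.
With n = 180: PMT = 5,000,000 / ([((1+r)^n − 1)/r] × (1+r)) = A$9,129.98

A$9,129.98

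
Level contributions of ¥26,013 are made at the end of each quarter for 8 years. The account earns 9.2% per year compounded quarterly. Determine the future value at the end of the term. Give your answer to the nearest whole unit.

¥1,210,439

This is an ordinary annuity: 32 deposits of ¥26,013 at the end of each quarter.
Periodic rate r = 0.092/4 per quarter; n is counted in quarters.
FV = PMT × [((1+r)^n − 1)/r] = 26,013 × [(1+r)^32 − 1] / r = ¥1,210,439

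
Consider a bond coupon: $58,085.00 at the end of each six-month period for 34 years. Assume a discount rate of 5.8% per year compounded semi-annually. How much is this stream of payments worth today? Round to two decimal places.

This is an ordinary annuity: 68 payments of $58,085.00 at the end of each six-month period.
Periodic rate r = 0.058/2 per half-year; n is counted in half-years.
PV = PMT × [(1 − (1+r)^−n)/r] = 58,085 × [1 − (1+r)^−68] / r = $1,716,235.77

$1,716,235.77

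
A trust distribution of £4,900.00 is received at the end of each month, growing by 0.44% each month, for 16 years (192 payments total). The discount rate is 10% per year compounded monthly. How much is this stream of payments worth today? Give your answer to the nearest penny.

£657,555.10

Periodic rate r = 0.1/12 per month; n is counted in months.
Growing ordinary annuity: PV = PMT₁ × [1 − ((1+g)/(1+r))^n] / (r − g) = 4,900 × [1 − ((1+0.0044)/(1+r))^192] / (r − 0.0044) = £657,555.10.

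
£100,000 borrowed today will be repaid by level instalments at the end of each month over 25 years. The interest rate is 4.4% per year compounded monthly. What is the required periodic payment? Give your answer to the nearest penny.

Level ordinary annuity; solve PV = PMT × [(1 − (1+r)^−n)/r] for PMT.
Periodic rate r = 0.044/12 per month; n is counted in months.
With n = 300: PMT = 100,000 / ([(1 − (1+r)^−n)/r]) = £550.17

£550.17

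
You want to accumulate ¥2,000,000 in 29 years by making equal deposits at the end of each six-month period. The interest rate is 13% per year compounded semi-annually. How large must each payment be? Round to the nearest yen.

Level ordinary annuity; solve FV = PMT × [((1+r)^n − 1)/r] for PMT.
Periodic rate r = 0.13/2 per half-year; n is counted in half-years.
With n = 58: PMT = 2,000,000 / ([((1+r)^n − 1)/r]) = ¥3,460

¥3,460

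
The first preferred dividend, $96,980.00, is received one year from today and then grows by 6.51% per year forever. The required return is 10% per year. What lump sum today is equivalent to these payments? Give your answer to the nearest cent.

Periodic rate r = 0.1 per year.
Growing perpetuity (Gordon): PV = PMT₁ / (r − g) = 96,980 / (r − 0.0651) = $2,778,796.56.

$2,778,796.56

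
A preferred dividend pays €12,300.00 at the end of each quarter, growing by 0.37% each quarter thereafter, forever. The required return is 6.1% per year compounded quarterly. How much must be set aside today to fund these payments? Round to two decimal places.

Periodic rate r = 0.061/4 per quarter.
Growing perpetuity (Gordon): PV = PMT₁ / (r − g) = 12,300 / (r − 0.0037) = €1,064,935.06.

€1,064,935.06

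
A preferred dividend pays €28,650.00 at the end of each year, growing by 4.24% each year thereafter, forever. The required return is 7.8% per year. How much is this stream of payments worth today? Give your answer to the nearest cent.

€804,775.28

Periodic rate r = 0.078 per year.
Growing perpetuity (Gordon): PV = PMT₁ / (r − g) = 28,650 / (r − 0.0424) = €804,775.28.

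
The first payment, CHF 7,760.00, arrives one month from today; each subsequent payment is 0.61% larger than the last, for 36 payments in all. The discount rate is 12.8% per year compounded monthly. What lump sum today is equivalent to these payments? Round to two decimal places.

CHF 255,633.58

Periodic rate r = 0.128/12 per month; n is counted in months.
Growing ordinary annuity: PV = PMT₁ × [1 − ((1+g)/(1+r))^n] / (r − g) = 7,760 × [1 − ((1+0.0061)/(1+r))^36] / (r − 0.0061) = CHF 255,633.58.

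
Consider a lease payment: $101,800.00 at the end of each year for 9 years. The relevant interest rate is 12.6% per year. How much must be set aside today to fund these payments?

$530,264.74

This is an ordinary annuity: 9 payments of $101,800.00 at the end of each year.
Periodic rate r = 0.126 per year.
PV = PMT × [(1 − (1+r)^−n)/r] = 101,800 × [1 − (1+r)^−9] / r = $530,264.74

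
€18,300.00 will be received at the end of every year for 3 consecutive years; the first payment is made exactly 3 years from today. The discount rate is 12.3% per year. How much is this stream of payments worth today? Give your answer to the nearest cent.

Ordinary annuity of 3 payments, first payment at period 3.
Periodic rate r = 0.123 per year.
The ordinary-annuity PV formula values the stream one period before the first payment (period 2); discount that back 2 periods:
PV₀ = 18,300 × [1 − (1+r)^−3] / r × (1+r)^−2 = €34,673.62

€34,673.62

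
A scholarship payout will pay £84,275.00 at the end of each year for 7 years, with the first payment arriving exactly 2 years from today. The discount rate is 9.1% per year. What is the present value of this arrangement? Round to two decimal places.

£387,472.62

Ordinary annuity of 7 payments, first payment at period 2.
Periodic rate r = 0.091 per year.
The ordinary-annuity PV formula values the stream one period before the first payment (period 1); discount that back 1 periods:
PV₀ = 84,275 × [1 − (1+r)^−7] / r × (1+r)^−1 = £387,472.62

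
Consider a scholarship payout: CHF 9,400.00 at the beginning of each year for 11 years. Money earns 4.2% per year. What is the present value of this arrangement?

CHF 84,888.96

This is an annuity due: 11 payments of CHF 9,400.00 at the beginning of each year.
Periodic rate r = 0.042 per year.
PV = PMT × [(1 − (1+r)^−n)/r] × (1+r) = 9,400 × [1 − (1+r)^−11] / r × (1+r) = CHF 84,888.96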